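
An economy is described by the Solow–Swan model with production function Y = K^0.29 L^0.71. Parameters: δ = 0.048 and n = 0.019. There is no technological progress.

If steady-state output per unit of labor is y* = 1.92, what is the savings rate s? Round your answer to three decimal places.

In steady state, investment equals break-even investment: s·k^α = (n + δ)·k.
Since y* = [s/(n + δ)]^(α/(1−α)), we have s/(n + δ) = (y*)^((1−α)/α) = 1.92^2.4483 = 4.9386.
Therefore s = 4.9386 × (n + δ) = 4.9386 × 0.067 = 0.3309.

s ≈ 0.331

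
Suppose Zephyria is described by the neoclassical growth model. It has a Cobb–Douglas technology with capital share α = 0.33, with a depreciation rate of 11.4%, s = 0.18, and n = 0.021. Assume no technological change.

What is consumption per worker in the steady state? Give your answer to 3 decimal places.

c* = 0.945

At the steady state, Δk = 0, so s·k^α = (n + δ)·k.
Rearranging, k^(1−α) = s / (n + δ).
k^0.67 = 0.18 / (0.021 + 0.114) = 0.18 / 0.135 = 1.3333
k* = 1.3333^(1/0.67) ≈ 1.5362
y* = (k*)^α = 1.5362^0.33 ≈ 1.1522
c* = (1 − s)·y* = (1 − 0.18) × 1.1522 ≈ 0.9448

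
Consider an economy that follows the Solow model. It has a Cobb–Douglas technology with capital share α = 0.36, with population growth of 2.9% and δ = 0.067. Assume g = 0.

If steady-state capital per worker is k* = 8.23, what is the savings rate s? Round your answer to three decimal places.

s ≈ 0.370

Steady state requires s·f(k) = (n + δ)·k, i.e. s·k^α = (n + δ)·k.
So s / (n + δ) = (k*)^(1−α) = 8.23^0.64 = 3.8535.
Therefore s = 3.8535 × (n + δ) = 3.8535 × 0.096 = 0.3699.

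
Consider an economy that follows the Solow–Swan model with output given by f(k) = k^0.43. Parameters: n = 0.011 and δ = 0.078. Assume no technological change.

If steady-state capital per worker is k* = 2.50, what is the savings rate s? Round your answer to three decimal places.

s ≈ 0.150

At the steady state, Δk = 0, so s·k^α = (n + δ)·k.
So s / (n + δ) = (k*)^(1−α) = 2.50^0.57 = 1.6859.
Therefore s = 1.6859 × (n + δ) = 1.6859 × 0.089 = 0.1500.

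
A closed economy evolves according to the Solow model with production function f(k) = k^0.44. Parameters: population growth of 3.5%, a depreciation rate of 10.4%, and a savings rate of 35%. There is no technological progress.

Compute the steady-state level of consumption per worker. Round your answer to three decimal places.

c* = 1.343

At the steady state, Δk = 0, so s·k^α = (n + δ)·k.
Dividing both sides by k: k^(1−α) = s / (n + δ).
k^0.56 = 0.35 / (0.035 + 0.104) = 0.35 / 0.139 = 2.5180
k* = 2.5180^(1/0.56) ≈ 5.2020
y* = (k*)^α = 5.2020^0.44 ≈ 2.0659
c* = (1 − s)·y* = (1 − 0.35) × 2.0659 ≈ 1.3428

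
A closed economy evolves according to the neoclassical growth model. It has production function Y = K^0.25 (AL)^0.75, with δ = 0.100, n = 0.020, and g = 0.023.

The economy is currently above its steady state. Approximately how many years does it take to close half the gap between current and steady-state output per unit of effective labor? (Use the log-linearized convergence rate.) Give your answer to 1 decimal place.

about 6.5 years

Near the steady state the convergence rate is λ = (1 − α)(n + g + δ).
λ = (1 − 0.25) × 0.143 = 0.75 × 0.143 = 0.10725
Half-life = ln 2 / λ = 0.6931 / 0.10725 ≈ 6.46 years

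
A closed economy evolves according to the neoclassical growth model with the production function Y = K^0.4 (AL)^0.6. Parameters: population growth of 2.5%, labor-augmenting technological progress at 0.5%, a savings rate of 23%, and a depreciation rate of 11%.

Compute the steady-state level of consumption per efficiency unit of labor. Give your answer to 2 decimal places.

Steady state requires s·f(k) = (n + g + δ)·k, i.e. s·k^α = (n + g + δ)·k.
Dividing both sides by k: k^(1−α) = s / (n + g + δ).
k^0.6 = 0.23 / (0.025 + 0.005 + 0.110) = 0.23 / 0.140 = 1.6429
k* = 1.6429^(1/0.6) ≈ 2.2875
y* = (k*)^α = 2.2875^0.4 ≈ 1.3923
c* = (1 − s)·y* = (1 − 0.23) × 1.3923 ≈ 1.0721

c* = 1.07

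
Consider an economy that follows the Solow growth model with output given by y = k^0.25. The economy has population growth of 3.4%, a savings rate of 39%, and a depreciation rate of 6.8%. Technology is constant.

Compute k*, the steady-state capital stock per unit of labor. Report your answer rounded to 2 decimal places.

k* ≈ 5.98

In steady state, investment equals break-even investment: s·k^α = (n + δ)·k.
Rearranging, k^(1−α) = s / (n + δ).
k^0.75 = 0.39 / (0.034 + 0.068) = 0.39 / 0.102 = 3.8235
k* = 3.8235^(1/0.75) ≈ 5.9788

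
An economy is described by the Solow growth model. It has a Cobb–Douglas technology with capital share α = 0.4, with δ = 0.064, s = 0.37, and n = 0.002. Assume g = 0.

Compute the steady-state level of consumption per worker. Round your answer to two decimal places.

c* = 1.99

In steady state, investment equals break-even investment: s·k^α = (n + δ)·k.
Dividing both sides by k: k^(1−α) = s / (n + δ).
k^0.6 = 0.37 / (0.002 + 0.064) = 0.37 / 0.066 = 5.6061
k* = 5.6061^(1/0.6) ≈ 17.6916
y* = (k*)^α = 17.6916^0.4 ≈ 3.1558
c* = (1 − s)·y* = (1 − 0.37) × 3.1558 ≈ 1.9882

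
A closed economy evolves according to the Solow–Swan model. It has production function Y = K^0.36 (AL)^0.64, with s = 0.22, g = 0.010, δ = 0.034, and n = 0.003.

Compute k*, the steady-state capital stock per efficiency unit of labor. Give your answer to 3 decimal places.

Steady state requires s·f(k) = (n + g + δ)·k, i.e. s·k^α = (n + g + δ)·k.
Rearranging, k^(1−α) = s / (n + g + δ).
k^0.64 = 0.22 / (0.003 + 0.010 + 0.034) = 0.22 / 0.047 = 4.6809
k* = 4.6809^(1/0.64) ≈ 11.1529

k* ≈ 11.153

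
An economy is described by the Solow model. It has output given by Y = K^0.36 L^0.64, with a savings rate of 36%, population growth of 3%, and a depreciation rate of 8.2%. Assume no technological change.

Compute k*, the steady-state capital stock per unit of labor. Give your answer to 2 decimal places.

k* ≈ 6.20

At the steady state, Δk = 0, so s·k^α = (n + δ)·k.
Dividing both sides by k: k^(1−α) = s / (n + δ).
k^0.64 = 0.36 / (0.030 + 0.082) = 0.36 / 0.112 = 3.2143
k* = 3.2143^(1/0.64) ≈ 6.1990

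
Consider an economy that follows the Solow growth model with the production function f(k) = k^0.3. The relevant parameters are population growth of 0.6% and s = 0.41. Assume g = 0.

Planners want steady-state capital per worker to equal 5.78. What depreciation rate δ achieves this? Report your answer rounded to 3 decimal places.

δ ≈ 0.114

Steady state requires s·f(k) = (n + δ)·k, i.e. s·k^α = (n + δ)·k.
So s / (n + δ) = (k*)^(1−α) = 5.78^0.7 = 3.4147.
Therefore n + δ = s / 3.4147 = 0.41 / 3.4147 = 0.1201, so δ = 0.1201 − 0.006 = 0.1141.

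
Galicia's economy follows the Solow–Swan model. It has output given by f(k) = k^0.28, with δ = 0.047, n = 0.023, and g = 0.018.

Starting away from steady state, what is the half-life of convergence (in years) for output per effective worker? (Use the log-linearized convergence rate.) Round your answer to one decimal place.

Near the steady state the convergence rate is λ = (1 − α)(n + g + δ).
λ = (1 − 0.28) × 0.088 = 0.72 × 0.088 = 0.06336
Half-life = ln 2 / λ = 0.6931 / 0.06336 ≈ 10.94 years

t_½ ≈ 10.9 years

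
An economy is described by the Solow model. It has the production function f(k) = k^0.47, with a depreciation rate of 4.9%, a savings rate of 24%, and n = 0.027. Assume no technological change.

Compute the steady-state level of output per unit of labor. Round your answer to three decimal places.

At the steady state, Δk = 0, so s·k^α = (n + δ)·k.
Rearranging, k^(1−α) = s / (n + δ).
k^0.53 = 0.24 / (0.027 + 0.049) = 0.24 / 0.076 = 3.1579
k* = 3.1579^(1/0.53) ≈ 8.7551
y* = (k*)^α = 8.7551^0.47 ≈ 2.7724

y* ≈ 2.772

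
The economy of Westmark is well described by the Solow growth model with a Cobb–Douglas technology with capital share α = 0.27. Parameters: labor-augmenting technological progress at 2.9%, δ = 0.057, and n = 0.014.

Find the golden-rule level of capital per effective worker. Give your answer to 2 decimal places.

k_gold ≈ 3.90

The golden rule sets f'(k) = n + g + δ, i.e. α·k^(α−1) = n + g + δ.
So k^(1−α) = α / (n + g + δ) = 0.27 / 0.100 = 2.7000.
k_gold = 2.7000^(1/0.73) ≈ 3.8986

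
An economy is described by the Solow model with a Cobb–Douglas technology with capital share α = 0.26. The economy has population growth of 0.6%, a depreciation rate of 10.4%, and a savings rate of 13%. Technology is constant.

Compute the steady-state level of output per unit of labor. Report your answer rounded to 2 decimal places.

Steady state requires s·f(k) = (n + δ)·k, i.e. s·k^α = (n + δ)·k.
Rearranging, k^(1−α) = s / (n + δ).
k^0.74 = 0.13 / (0.006 + 0.104) = 0.13 / 0.110 = 1.1818
k* = 1.1818^(1/0.74) ≈ 1.2532
y* = (k*)^α = 1.2532^0.26 ≈ 1.0604

y* ≈ 1.06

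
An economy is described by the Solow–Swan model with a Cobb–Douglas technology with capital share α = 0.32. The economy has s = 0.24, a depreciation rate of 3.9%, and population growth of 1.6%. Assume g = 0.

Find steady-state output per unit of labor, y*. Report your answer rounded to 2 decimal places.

Steady state requires s·f(k) = (n + δ)·k, i.e. s·k^α = (n + δ)·k.
Dividing both sides by k: k^(1−α) = s / (n + δ).
k^0.68 = 0.24 / (0.016 + 0.039) = 0.24 / 0.055 = 4.3636
k* = 4.3636^(1/0.68) ≈ 8.7287
y* = (k*)^α = 8.7287^0.32 ≈ 2.0003

y* = 2.00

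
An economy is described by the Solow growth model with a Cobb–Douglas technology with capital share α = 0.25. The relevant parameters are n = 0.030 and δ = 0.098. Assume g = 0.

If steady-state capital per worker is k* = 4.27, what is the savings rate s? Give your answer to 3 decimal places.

At the steady state, Δk = 0, so s·k^α = (n + δ)·k.
So s / (n + δ) = (k*)^(1−α) = 4.27^0.75 = 2.9704.
Therefore s = 2.9704 × (n + δ) = 2.9704 × 0.128 = 0.3802.

s ≈ 0.380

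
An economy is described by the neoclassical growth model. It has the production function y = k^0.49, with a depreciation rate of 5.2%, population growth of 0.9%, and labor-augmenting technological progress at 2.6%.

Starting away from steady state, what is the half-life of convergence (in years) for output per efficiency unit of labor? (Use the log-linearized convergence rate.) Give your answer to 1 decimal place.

half-life ≈ 15.6 years

Near the steady state the convergence rate is λ = (1 − α)(n + g + δ).
λ = (1 − 0.49) × 0.087 = 0.51 × 0.087 = 0.04437
Half-life = ln 2 / λ = 0.6931 / 0.04437 ≈ 15.62 years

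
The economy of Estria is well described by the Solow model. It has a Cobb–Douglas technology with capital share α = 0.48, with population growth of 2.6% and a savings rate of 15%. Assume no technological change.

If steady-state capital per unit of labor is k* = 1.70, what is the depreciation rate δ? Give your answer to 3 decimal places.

δ ≈ 0.088

In steady state, investment equals break-even investment: s·k^α = (n + δ)·k.
So s / (n + δ) = (k*)^(1−α) = 1.70^0.52 = 1.3178.
Therefore n + δ = s / 1.3178 = 0.15 / 1.3178 = 0.1138, so δ = 0.1138 − 0.026 = 0.0878.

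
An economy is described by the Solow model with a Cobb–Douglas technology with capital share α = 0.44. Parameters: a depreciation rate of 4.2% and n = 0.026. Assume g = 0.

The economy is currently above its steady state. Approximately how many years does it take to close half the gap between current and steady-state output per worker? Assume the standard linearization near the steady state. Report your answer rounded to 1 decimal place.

half-life ≈ 18.2 years

Near the steady state the convergence rate is λ = (1 − α)(n + δ).
λ = (1 − 0.44) × 0.068 = 0.56 × 0.068 = 0.03808
Half-life = ln 2 / λ = 0.6931 / 0.03808 ≈ 18.20 years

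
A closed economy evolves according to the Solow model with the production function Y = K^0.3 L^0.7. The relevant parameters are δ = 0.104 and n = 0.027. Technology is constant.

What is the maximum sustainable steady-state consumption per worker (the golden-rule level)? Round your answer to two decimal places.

At the golden rule, f'(k) = n + δ, so α·k^(α−1) = n + δ and k_gold = (α/(n + δ))^(1/(1−α)).
k_gold = (0.3/0.131)^(1/0.7) = 2.2901^1.4286 ≈ 3.2665
c_gold = f(k_gold) − (n + δ)·k_gold = 1.4263 − 0.131×3.2665 ≈ 0.9984

c_gold ≈ 1.00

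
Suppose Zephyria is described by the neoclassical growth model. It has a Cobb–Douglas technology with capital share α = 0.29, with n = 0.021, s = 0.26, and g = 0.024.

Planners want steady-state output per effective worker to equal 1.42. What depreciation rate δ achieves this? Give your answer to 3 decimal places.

Steady state requires s·f(k) = (n + g + δ)·k, i.e. s·k^α = (n + g + δ)·k.
Since y* = [s/(n + g + δ)]^(α/(1−α)), we have s/(n + g + δ) = (y*)^((1−α)/α) = 1.42^2.4483 = 2.3596.
Therefore n + g + δ = s / 2.3596 = 0.26 / 2.3596 = 0.1102, so δ = 0.1102 − 0.045 = 0.0652.

δ ≈ 0.065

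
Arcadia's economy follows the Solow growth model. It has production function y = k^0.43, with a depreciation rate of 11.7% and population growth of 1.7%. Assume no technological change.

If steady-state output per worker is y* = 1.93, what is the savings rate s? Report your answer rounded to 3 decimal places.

s ≈ 0.320

Steady state requires s·f(k) = (n + δ)·k, i.e. s·k^α = (n + δ)·k.
Since y* = [s/(n + δ)]^(α/(1−α)), we have s/(n + δ) = (y*)^((1−α)/α) = 1.93^1.3256 = 2.3908.
Therefore s = 2.3908 × (n + δ) = 2.3908 × 0.134 = 0.3204.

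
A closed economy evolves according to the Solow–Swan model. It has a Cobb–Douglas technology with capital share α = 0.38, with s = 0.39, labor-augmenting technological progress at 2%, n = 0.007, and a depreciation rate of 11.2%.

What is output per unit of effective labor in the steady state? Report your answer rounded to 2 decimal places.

y* = 1.88

Steady state requires s·f(k) = (n + g + δ)·k, i.e. s·k^α = (n + g + δ)·k.
Rearranging, k^(1−α) = s / (n + g + δ).
k^0.62 = 0.39 / (0.007 + 0.020 + 0.112) = 0.39 / 0.139 = 2.8058
k* = 2.8058^(1/0.62) ≈ 5.2805
y* = (k*)^α = 5.2805^0.38 ≈ 1.8820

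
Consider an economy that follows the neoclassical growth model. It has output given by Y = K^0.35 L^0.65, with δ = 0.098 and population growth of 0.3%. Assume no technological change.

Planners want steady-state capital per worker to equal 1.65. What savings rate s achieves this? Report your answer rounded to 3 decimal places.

s ≈ 0.140

At the steady state, Δk = 0, so s·k^α = (n + δ)·k.
So s / (n + δ) = (k*)^(1−α) = 1.65^0.65 = 1.3847.
Therefore s = 1.3847 × (n + δ) = 1.3847 × 0.101 = 0.1399.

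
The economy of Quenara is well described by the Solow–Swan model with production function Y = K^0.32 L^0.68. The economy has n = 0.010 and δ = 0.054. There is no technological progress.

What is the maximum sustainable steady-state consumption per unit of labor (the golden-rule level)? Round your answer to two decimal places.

c_gold ≈ 1.45

At the golden rule, f'(k) = n + δ, so α·k^(α−1) = n + δ and k_gold = (α/(n + δ))^(1/(1−α)).
k_gold = (0.32/0.064)^(1/0.68) = 5.0000^1.4706 ≈ 10.6636
c_gold = f(k_gold) − (n + δ)·k_gold = 2.1327 − 0.064×10.6636 ≈ 1.4502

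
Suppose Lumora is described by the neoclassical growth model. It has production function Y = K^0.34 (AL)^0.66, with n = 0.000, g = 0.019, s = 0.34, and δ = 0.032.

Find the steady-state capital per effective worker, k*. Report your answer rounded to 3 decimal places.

k* = 17.715

In steady state, investment equals break-even investment: s·k^α = (n + g + δ)·k.
Rearranging, k^(1−α) = s / (n + g + δ).
k^0.66 = 0.34 / (0.000 + 0.019 + 0.032) = 0.34 / 0.051 = 6.6667
k* = 6.6667^(1/0.66) ≈ 17.7154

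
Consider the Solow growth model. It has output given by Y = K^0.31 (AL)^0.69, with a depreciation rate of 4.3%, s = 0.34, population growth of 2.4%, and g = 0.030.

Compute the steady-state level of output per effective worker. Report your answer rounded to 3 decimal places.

In steady state, investment equals break-even investment: s·k^α = (n + g + δ)·k.
Rearranging, k^(1−α) = s / (n + g + δ).
k^0.69 = 0.34 / (0.024 + 0.030 + 0.043) = 0.34 / 0.097 = 3.5052
k* = 3.5052^(1/0.69) ≈ 6.1580
y* = (k*)^α = 6.1580^0.31 ≈ 1.7568

y* ≈ 1.757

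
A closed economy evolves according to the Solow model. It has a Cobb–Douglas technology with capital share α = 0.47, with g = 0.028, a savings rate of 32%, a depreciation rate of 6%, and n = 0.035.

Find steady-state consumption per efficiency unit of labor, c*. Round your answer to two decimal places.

c* = 1.59

At the steady state, Δk = 0, so s·k^α = (n + g + δ)·k.
Dividing both sides by k: k^(1−α) = s / (n + g + δ).
k^0.53 = 0.32 / (0.035 + 0.028 + 0.060) = 0.32 / 0.123 = 2.6016
k* = 2.6016^(1/0.53) ≈ 6.0740
y* = (k*)^α = 6.0740^0.47 ≈ 2.3347
c* = (1 − s)·y* = (1 − 0.32) × 2.3347 ≈ 1.5876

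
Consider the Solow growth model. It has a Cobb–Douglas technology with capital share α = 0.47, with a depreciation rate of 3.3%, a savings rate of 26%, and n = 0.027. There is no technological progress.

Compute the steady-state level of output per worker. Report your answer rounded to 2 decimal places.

y* = 3.67

In steady state, investment equals break-even investment: s·k^α = (n + δ)·k.
Dividing both sides by k: k^(1−α) = s / (n + δ).
k^0.53 = 0.26 / (0.027 + 0.033) = 0.26 / 0.060 = 4.3333
k* = 4.3333^(1/0.53) ≈ 15.9054
y* = (k*)^α = 15.9054^0.47 ≈ 3.6705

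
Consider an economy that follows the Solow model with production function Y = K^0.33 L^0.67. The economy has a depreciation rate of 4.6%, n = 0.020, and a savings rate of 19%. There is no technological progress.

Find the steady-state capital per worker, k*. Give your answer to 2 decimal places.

k* ≈ 4.85

In steady state, investment equals break-even investment: s·k^α = (n + δ)·k.
Rearranging, k^(1−α) = s / (n + δ).
k^0.67 = 0.19 / (0.020 + 0.046) = 0.19 / 0.066 = 2.8788
k* = 2.8788^(1/0.67) ≈ 4.8461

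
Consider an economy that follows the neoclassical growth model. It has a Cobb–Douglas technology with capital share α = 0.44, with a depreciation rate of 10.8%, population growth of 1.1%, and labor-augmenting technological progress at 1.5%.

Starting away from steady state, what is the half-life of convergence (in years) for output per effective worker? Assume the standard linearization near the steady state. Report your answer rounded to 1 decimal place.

Near the steady state the convergence rate is λ = (1 − α)(n + g + δ).
λ = (1 − 0.44) × 0.134 = 0.56 × 0.134 = 0.07504
Half-life = ln 2 / λ = 0.6931 / 0.07504 ≈ 9.24 years

half-life ≈ 9.2 years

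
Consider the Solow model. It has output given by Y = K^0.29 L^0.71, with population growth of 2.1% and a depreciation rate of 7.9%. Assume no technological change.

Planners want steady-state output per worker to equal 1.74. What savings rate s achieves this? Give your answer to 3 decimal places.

At the steady state, Δk = 0, so s·k^α = (n + δ)·k.
Since y* = [s/(n + δ)]^(α/(1−α)), we have s/(n + δ) = (y*)^((1−α)/α) = 1.74^2.4483 = 3.8809.
Therefore s = 3.8809 × (n + δ) = 3.8809 × 0.100 = 0.3881.

s ≈ 0.388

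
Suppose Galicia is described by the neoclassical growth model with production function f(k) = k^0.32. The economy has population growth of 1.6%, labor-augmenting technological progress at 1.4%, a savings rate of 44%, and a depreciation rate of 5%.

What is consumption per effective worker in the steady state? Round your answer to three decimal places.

At the steady state, Δk = 0, so s·k^α = (n + g + δ)·k.
Rearranging, k^(1−α) = s / (n + g + δ).
k^0.68 = 0.44 / (0.016 + 0.014 + 0.050) = 0.44 / 0.080 = 5.5000
k* = 5.5000^(1/0.68) ≈ 12.2679
y* = (k*)^α = 12.2679^0.32 ≈ 2.2305
c* = (1 − s)·y* = (1 − 0.44) × 2.2305 ≈ 1.2491

c* = 1.249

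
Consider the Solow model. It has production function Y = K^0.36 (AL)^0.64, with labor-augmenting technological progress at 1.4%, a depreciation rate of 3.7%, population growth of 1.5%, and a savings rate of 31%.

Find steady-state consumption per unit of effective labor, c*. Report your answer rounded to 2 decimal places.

Steady state requires s·f(k) = (n + g + δ)·k, i.e. s·k^α = (n + g + δ)·k.
Dividing both sides by k: k^(1−α) = s / (n + g + δ).
k^0.64 = 0.31 / (0.015 + 0.014 + 0.037) = 0.31 / 0.066 = 4.6970
k* = 4.6970^(1/0.64) ≈ 11.2129
y* = (k*)^α = 11.2129^0.36 ≈ 2.3873
c* = (1 − s)·y* = (1 − 0.31) × 2.3873 ≈ 1.6472

c* = 1.65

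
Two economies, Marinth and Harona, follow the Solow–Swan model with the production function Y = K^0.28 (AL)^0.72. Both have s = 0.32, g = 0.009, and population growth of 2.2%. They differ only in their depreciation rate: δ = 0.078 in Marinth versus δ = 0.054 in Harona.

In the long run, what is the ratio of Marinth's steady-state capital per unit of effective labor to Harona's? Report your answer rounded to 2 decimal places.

k*_M / k*_H ≈ 0.71

Steady-state k* = [s/(n + g + δ)]^(1/(1−α)), so the ratio is [ (s_M/(n + g + δ)_M) / (s_H/(n + g + δ)_H) ]^1.3889.
s_M/(n + g + δ)_M = 0.32/0.109 = 2.9358; s_H/(n + g + δ)_H = 0.32/0.085 = 3.7647.
Ratio = (2.9358/3.7647)^1.3889 = 0.7798^1.3889 ≈ 0.7079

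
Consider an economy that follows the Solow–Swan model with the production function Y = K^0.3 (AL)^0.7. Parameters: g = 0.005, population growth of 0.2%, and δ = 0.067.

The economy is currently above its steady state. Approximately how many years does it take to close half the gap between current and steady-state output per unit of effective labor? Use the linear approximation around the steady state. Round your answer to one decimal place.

Near the steady state the convergence rate is λ = (1 − α)(n + g + δ).
λ = (1 − 0.3) × 0.074 = 0.7 × 0.074 = 0.0518
Half-life = ln 2 / λ = 0.6931 / 0.0518 ≈ 13.38 years

about 13.4 years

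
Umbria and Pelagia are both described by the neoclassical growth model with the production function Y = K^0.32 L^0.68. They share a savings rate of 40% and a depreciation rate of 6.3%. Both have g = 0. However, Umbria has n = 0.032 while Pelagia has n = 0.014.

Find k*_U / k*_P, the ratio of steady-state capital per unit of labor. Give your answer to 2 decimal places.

Steady-state k* = [s/(n + δ)]^(1/(1−α)), so the ratio is [ (s_U/(n + δ)_U) / (s_P/(n + δ)_P) ]^1.4706.
s_U/(n + δ)_U = 0.40/0.095 = 4.2105; s_P/(n + δ)_P = 0.40/0.077 = 5.1948.
Ratio = (4.2105/5.1948)^1.4706 = 0.8105^1.4706 ≈ 0.7342

ratio ≈ 0.73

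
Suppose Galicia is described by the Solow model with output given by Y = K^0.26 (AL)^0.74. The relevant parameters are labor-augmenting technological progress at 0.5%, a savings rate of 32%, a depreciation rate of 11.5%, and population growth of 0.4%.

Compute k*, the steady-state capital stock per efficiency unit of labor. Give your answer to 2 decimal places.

k* ≈ 3.60

In steady state, investment equals break-even investment: s·k^α = (n + g + δ)·k.
Dividing both sides by k: k^(1−α) = s / (n + g + δ).
k^0.74 = 0.32 / (0.004 + 0.005 + 0.115) = 0.32 / 0.124 = 2.5806
k* = 2.5806^(1/0.74) ≈ 3.6006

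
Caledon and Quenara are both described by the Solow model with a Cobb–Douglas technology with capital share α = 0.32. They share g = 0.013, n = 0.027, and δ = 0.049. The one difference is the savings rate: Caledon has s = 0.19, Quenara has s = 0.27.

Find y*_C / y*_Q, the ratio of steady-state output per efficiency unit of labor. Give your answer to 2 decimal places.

y*_C / y*_Q ≈ 0.85

Steady-state y* = [s/(n + g + δ)]^(α/(1−α)), so the ratio is [ (s_C/(n + g + δ)_C) / (s_Q/(n + g + δ)_Q) ]^0.4706.
s_C/(n + g + δ)_C = 0.19/0.089 = 2.1348; s_Q/(n + g + δ)_Q = 0.27/0.089 = 3.0337.
Ratio = (2.1348/3.0337)^0.4706 = 0.7037^0.4706 ≈ 0.8476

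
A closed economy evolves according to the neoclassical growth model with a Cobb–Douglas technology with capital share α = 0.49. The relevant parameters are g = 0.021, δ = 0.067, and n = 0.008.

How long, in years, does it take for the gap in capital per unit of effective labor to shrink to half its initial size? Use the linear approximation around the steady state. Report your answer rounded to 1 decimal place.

t_½ ≈ 14.2 years

Near the steady state the convergence rate is λ = (1 − α)(n + g + δ).
λ = (1 − 0.49) × 0.096 = 0.51 × 0.096 = 0.04896
Half-life = ln 2 / λ = 0.6931 / 0.04896 ≈ 14.16 years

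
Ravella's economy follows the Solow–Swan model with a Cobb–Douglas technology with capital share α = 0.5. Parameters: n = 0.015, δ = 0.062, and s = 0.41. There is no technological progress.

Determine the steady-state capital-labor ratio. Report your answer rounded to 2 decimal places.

k* ≈ 28.35

Steady state requires s·f(k) = (n + δ)·k, i.e. s·k^α = (n + δ)·k.
Rearranging, k^(1−α) = s / (n + δ).
k^0.5 = 0.41 / (0.015 + 0.062) = 0.41 / 0.077 = 5.3247
k* = 5.3247^(1/0.5) ≈ 28.3524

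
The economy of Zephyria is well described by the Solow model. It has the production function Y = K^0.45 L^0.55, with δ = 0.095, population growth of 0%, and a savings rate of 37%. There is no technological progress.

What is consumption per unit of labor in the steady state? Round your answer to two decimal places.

c* = 1.92

In steady state, investment equals break-even investment: s·k^α = (n + δ)·k.
Dividing both sides by k: k^(1−α) = s / (n + δ).
k^0.55 = 0.37 / (0.000 + 0.095) = 0.37 / 0.095 = 3.8947
k* = 3.8947^(1/0.55) ≈ 11.8465
y* = (k*)^α = 11.8465^0.45 ≈ 3.0417
c* = (1 − s)·y* = (1 − 0.37) × 3.0417 ≈ 1.9163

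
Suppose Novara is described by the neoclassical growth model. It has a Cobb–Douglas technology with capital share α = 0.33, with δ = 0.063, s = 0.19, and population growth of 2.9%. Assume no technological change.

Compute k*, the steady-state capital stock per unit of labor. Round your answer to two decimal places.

k* = 2.95

In steady state, investment equals break-even investment: s·k^α = (n + δ)·k.
Dividing both sides by k: k^(1−α) = s / (n + δ).
k^0.67 = 0.19 / (0.029 + 0.063) = 0.19 / 0.092 = 2.0652
k* = 2.0652^(1/0.67) ≈ 2.9518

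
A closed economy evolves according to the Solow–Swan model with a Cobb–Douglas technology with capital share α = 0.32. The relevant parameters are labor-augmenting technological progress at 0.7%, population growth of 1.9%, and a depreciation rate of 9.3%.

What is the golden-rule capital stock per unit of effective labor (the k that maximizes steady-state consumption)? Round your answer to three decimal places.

The golden rule sets f'(k) = n + g + δ, i.e. α·k^(α−1) = n + g + δ.
So k^(1−α) = α / (n + g + δ) = 0.32 / 0.119 = 2.6891.
k_gold = 2.6891^(1/0.68) ≈ 4.2833

k_gold ≈ 4.283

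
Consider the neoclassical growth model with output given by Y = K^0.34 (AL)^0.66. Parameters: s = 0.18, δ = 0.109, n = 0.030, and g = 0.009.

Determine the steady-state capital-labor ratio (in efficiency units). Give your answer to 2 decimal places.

k* = 1.35

Steady state requires s·f(k) = (n + g + δ)·k, i.e. s·k^α = (n + g + δ)·k.
Rearranging, k^(1−α) = s / (n + g + δ).
k^0.66 = 0.18 / (0.030 + 0.009 + 0.109) = 0.18 / 0.148 = 1.2162
k* = 1.2162^(1/0.66) ≈ 1.3452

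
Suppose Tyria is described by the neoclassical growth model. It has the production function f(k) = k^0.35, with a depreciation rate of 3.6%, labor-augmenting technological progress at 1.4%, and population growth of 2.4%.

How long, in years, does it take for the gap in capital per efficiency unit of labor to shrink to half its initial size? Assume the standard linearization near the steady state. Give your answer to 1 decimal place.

about 14.4 years

Near the steady state the convergence rate is λ = (1 − α)(n + g + δ).
λ = (1 − 0.35) × 0.074 = 0.65 × 0.074 = 0.0481
Half-life = ln 2 / λ = 0.6931 / 0.0481 ≈ 14.41 years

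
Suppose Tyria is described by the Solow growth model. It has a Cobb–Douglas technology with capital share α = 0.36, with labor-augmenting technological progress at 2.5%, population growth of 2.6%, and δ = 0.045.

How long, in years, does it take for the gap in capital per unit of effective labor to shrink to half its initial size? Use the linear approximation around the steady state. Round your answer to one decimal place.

half-life ≈ 11.3 years

Near the steady state the convergence rate is λ = (1 − α)(n + g + δ).
λ = (1 − 0.36) × 0.096 = 0.64 × 0.096 = 0.06144
Half-life = ln 2 / λ = 0.6931 / 0.06144 ≈ 11.28 years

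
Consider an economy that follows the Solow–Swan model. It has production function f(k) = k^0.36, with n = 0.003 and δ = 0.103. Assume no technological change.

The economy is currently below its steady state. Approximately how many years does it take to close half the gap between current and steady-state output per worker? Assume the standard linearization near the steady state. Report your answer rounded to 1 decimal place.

Near the steady state the convergence rate is λ = (1 − α)(n + δ).
λ = (1 − 0.36) × 0.106 = 0.64 × 0.106 = 0.06784
Half-life = ln 2 / λ = 0.6931 / 0.06784 ≈ 10.22 years

about 10.2 years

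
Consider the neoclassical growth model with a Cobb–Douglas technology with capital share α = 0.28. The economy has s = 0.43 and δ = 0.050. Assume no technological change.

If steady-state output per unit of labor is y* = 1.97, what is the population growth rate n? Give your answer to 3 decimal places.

n ≈ 0.025

In steady state, investment equals break-even investment: s·k^α = (n + δ)·k.
Since y* = [s/(n + δ)]^(α/(1−α)), we have s/(n + δ) = (y*)^((1−α)/α) = 1.97^2.5714 = 5.7173.
Therefore n + δ = s / 5.7173 = 0.43 / 5.7173 = 0.0752, so n = 0.0752 − 0.050 = 0.0252.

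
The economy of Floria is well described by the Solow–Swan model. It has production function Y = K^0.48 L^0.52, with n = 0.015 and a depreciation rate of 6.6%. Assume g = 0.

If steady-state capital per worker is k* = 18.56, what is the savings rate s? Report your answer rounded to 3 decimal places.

s ≈ 0.370

At the steady state, Δk = 0, so s·k^α = (n + δ)·k.
So s / (n + δ) = (k*)^(1−α) = 18.56^0.52 = 4.5673.
Therefore s = 4.5673 × (n + δ) = 4.5673 × 0.081 = 0.3700.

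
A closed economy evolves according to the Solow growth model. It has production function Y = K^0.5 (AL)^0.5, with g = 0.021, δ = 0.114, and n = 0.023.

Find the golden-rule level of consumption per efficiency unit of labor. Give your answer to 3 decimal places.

At the golden rule, f'(k) = n + g + δ, so α·k^(α−1) = n + g + δ and k_gold = (α/(n + g + δ))^(1/(1−α)).
k_gold = (0.5/0.158)^(1/0.5) = 3.1646^2 ≈ 10.0147
c_gold = f(k_gold) − (n + g + δ)·k_gold = 3.1646 − 0.158×10.0147 ≈ 1.5823

c_gold ≈ 1.582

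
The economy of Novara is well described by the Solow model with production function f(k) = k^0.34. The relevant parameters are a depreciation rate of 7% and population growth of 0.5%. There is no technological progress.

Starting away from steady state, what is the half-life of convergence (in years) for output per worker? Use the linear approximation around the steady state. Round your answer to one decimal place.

t_½ ≈ 14.0 years

Near the steady state the convergence rate is λ = (1 − α)(n + δ).
λ = (1 − 0.34) × 0.075 = 0.66 × 0.075 = 0.0495
Half-life = ln 2 / λ = 0.6931 / 0.0495 ≈ 14.00 years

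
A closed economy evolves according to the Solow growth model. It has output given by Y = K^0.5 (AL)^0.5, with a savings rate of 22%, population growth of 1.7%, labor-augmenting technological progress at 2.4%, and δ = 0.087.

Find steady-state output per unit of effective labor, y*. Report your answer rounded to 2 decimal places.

y* = 1.72

Steady state requires s·f(k) = (n + g + δ)·k, i.e. s·k^α = (n + g + δ)·k.
Dividing both sides by k: k^(1−α) = s / (n + g + δ).
k^0.5 = 0.22 / (0.017 + 0.024 + 0.087) = 0.22 / 0.128 = 1.7188
k* = 1.7188^(1/0.5) ≈ 2.9543
y* = (k*)^α = 2.9543^0.5 ≈ 1.7188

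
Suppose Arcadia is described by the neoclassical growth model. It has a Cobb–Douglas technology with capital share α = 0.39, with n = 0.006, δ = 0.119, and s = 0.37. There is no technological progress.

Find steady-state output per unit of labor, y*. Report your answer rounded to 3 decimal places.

y* ≈ 2.001

In steady state, investment equals break-even investment: s·k^α = (n + δ)·k.
Rearranging, k^(1−α) = s / (n + δ).
k^0.61 = 0.37 / (0.006 + 0.119) = 0.37 / 0.125 = 2.9600
k* = 2.9600^(1/0.61) ≈ 5.9239
y* = (k*)^α = 5.9239^0.39 ≈ 2.0013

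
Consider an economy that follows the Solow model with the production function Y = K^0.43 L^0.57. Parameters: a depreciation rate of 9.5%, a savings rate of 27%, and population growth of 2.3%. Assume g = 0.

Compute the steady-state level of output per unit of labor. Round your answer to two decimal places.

In steady state, investment equals break-even investment: s·k^α = (n + δ)·k.
Rearranging, k^(1−α) = s / (n + δ).
k^0.57 = 0.27 / (0.023 + 0.095) = 0.27 / 0.118 = 2.2881
k* = 2.2881^(1/0.57) ≈ 4.2723
y* = (k*)^α = 4.2723^0.43 ≈ 1.8672

y* ≈ 1.87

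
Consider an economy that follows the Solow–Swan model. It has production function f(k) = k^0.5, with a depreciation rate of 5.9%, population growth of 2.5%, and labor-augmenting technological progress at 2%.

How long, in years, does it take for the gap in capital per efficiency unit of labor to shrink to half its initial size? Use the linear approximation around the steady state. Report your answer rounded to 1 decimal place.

Near the steady state the convergence rate is λ = (1 − α)(n + g + δ).
λ = (1 − 0.5) × 0.104 = 0.5 × 0.104 = 0.0520
Half-life = ln 2 / λ = 0.6931 / 0.0520 ≈ 13.33 years

half-life ≈ 13.3 years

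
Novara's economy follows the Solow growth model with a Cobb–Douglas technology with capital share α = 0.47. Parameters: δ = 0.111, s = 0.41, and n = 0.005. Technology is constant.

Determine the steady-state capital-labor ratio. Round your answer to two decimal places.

At the steady state, Δk = 0, so s·k^α = (n + δ)·k.
Dividing both sides by k: k^(1−α) = s / (n + δ).
k^0.53 = 0.41 / (0.005 + 0.111) = 0.41 / 0.116 = 3.5345
k* = 3.5345^(1/0.53) ≈ 10.8288

k* = 10.83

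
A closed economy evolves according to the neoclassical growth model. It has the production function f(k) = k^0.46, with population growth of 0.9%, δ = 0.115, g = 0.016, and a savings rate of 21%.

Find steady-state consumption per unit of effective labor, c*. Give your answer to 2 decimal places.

c* ≈ 1.12

Steady state requires s·f(k) = (n + g + δ)·k, i.e. s·k^α = (n + g + δ)·k.
Dividing both sides by k: k^(1−α) = s / (n + g + δ).
k^0.54 = 0.21 / (0.009 + 0.016 + 0.115) = 0.21 / 0.140 = 1.5000
k* = 1.5000^(1/0.54) ≈ 2.1188
y* = (k*)^α = 2.1188^0.46 ≈ 1.4125
c* = (1 − s)·y* = (1 − 0.21) × 1.4125 ≈ 1.1159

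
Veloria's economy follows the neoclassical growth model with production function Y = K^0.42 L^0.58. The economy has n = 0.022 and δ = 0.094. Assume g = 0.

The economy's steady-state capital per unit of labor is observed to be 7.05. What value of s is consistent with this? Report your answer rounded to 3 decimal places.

s ≈ 0.360

At the steady state, Δk = 0, so s·k^α = (n + δ)·k.
So s / (n + δ) = (k*)^(1−α) = 7.05^0.58 = 3.1042.
Therefore s = 3.1042 × (n + δ) = 3.1042 × 0.116 = 0.3601.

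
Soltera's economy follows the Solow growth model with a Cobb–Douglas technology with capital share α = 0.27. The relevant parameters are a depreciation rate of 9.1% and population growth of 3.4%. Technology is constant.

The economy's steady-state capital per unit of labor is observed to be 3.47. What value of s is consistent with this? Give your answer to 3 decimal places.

In steady state, investment equals break-even investment: s·k^α = (n + δ)·k.
So s / (n + δ) = (k*)^(1−α) = 3.47^0.73 = 2.4799.
Therefore s = 2.4799 × (n + δ) = 2.4799 × 0.125 = 0.3100.

s ≈ 0.310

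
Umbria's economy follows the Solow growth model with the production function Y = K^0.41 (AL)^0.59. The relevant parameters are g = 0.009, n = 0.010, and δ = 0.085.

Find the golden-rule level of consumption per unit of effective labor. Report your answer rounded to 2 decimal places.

At the golden rule, f'(k) = n + g + δ, so α·k^(α−1) = n + g + δ and k_gold = (α/(n + g + δ))^(1/(1−α)).
k_gold = (0.41/0.104)^(1/0.59) = 3.9423^1.6949 ≈ 10.2267
c_gold = f(k_gold) − (n + g + δ)·k_gold = 2.5941 − 0.104×10.2267 ≈ 1.5305

c_gold ≈ 1.53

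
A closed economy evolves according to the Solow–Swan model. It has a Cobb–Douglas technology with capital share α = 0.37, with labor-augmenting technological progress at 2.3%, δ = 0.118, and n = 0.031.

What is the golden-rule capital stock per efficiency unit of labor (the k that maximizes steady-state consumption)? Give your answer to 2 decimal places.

The golden rule sets f'(k) = n + g + δ, i.e. α·k^(α−1) = n + g + δ.
So k^(1−α) = α / (n + g + δ) = 0.37 / 0.172 = 2.1512.
k_gold = 2.1512^(1/0.63) ≈ 3.3734

k_gold ≈ 3.37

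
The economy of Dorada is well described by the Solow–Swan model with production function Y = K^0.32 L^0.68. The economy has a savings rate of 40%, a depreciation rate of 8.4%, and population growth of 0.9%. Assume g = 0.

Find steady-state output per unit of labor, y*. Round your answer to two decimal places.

In steady state, investment equals break-even investment: s·k^α = (n + δ)·k.
Rearranging, k^(1−α) = s / (n + δ).
k^0.68 = 0.40 / (0.009 + 0.084) = 0.40 / 0.093 = 4.3011
k* = 4.3011^(1/0.68) ≈ 8.5454
y* = (k*)^α = 8.5454^0.32 ≈ 1.9868

y* ≈ 1.99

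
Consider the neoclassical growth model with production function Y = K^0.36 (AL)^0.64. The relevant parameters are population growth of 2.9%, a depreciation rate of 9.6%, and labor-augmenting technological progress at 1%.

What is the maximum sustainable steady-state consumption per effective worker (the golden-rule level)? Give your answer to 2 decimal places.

c_gold ≈ 1.11

At the golden rule, f'(k) = n + g + δ, so α·k^(α−1) = n + g + δ and k_gold = (α/(n + g + δ))^(1/(1−α)).
k_gold = (0.36/0.135)^(1/0.64) = 2.6667^1.5625 ≈ 4.6300
c_gold = f(k_gold) − (n + g + δ)·k_gold = 1.7362 − 0.135×4.6300 ≈ 1.1112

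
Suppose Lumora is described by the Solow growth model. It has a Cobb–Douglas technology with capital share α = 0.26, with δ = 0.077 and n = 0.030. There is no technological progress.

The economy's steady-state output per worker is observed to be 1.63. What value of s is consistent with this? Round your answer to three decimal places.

At the steady state, Δk = 0, so s·k^α = (n + δ)·k.
Since y* = [s/(n + δ)]^(α/(1−α)), we have s/(n + δ) = (y*)^((1−α)/α) = 1.63^2.8462 = 4.0172.
Therefore s = 4.0172 × (n + δ) = 4.0172 × 0.107 = 0.4298.

s ≈ 0.430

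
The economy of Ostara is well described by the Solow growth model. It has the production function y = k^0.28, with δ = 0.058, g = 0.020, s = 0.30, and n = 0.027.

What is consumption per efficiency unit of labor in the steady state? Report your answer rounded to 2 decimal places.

Steady state requires s·f(k) = (n + g + δ)·k, i.e. s·k^α = (n + g + δ)·k.
Dividing both sides by k: k^(1−α) = s / (n + g + δ).
k^0.72 = 0.30 / (0.027 + 0.020 + 0.058) = 0.30 / 0.105 = 2.8571
k* = 2.8571^(1/0.72) ≈ 4.2976
y* = (k*)^α = 4.2976^0.28 ≈ 1.5042
c* = (1 − s)·y* = (1 − 0.30) × 1.5042 ≈ 1.0529

c* ≈ 1.05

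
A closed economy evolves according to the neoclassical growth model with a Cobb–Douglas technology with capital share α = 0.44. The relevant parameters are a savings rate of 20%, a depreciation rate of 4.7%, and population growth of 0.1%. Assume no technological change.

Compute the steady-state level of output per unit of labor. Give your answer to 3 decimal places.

y* ≈ 3.069

Steady state requires s·f(k) = (n + δ)·k, i.e. s·k^α = (n + δ)·k.
Rearranging, k^(1−α) = s / (n + δ).
k^0.56 = 0.20 / (0.001 + 0.047) = 0.20 / 0.048 = 4.1667
k* = 4.1667^(1/0.56) ≈ 12.7871
y* = (k*)^α = 12.7871^0.44 ≈ 3.0689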